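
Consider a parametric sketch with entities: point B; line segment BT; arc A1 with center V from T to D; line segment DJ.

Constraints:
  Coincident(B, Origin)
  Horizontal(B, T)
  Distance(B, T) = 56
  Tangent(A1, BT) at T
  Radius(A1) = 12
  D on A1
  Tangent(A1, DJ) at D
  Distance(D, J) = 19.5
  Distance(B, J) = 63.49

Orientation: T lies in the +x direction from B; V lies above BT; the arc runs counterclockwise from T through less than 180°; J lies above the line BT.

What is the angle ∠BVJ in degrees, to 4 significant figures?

94.96°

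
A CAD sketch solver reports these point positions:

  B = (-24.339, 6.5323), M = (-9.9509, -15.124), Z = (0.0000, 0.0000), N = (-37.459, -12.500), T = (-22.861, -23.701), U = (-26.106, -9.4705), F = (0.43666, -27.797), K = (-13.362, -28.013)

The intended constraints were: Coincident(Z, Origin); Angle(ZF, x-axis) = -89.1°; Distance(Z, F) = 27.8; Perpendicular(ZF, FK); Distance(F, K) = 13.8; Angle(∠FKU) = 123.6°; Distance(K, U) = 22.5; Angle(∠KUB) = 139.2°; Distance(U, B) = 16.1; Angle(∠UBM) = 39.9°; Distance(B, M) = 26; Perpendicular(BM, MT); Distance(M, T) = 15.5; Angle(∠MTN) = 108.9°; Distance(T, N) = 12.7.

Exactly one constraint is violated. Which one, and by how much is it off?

Distance(T, N) = 12.7 — off by 5.70.

Z = (0.00, 0.00) ✓; ZF at -89.10° ✓; |ZF| = 27.80 ✓; ∠(ZF, FK) = 90.00° ✓; |FK| = 13.80 ✓; ∠FKU = 123.6° ✓; |KU| = 22.50 ✓; ∠KUB = 139.2° ✓; |UB| = 16.10 ✓; ∠UBM = 39.90° ✓; |BM| = 26.00 ✓; ∠(BM, MT) = 90.00° ✓; |MT| = 15.50 ✓; ∠MTN = 108.9° ✓; |TN| = 18.40 ✗.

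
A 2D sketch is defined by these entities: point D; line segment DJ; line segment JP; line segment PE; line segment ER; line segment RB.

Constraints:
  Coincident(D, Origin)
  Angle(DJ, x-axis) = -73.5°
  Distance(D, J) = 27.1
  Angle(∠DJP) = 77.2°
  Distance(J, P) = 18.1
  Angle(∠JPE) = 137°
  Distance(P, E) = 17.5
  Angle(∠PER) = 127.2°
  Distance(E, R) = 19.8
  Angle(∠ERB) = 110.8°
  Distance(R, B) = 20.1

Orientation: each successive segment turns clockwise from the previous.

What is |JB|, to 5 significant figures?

38.037

D is at the origin; DJ runs at -73.5° with length 27.1, so J = (7.6968, -25.984). ∠DJP = 77.2° gives JP at -176.30° from the x-axis; with |JP| = 18.1, P = (-10.365, -27.152). ∠JPE = 137.0° gives PE at 140.70° from the x-axis; with |PE| = 17.5, E = (-23.908, -16.068). ∠PER = 127.2° gives ER at 87.900° from the x-axis; with |ER| = 19.8, R = (-23.182, 3.7188). ∠ERB = 110.8° gives RB at 18.700° from the x-axis; with |RB| = 20.1, B = (-4.1432, 10.163). Then |JB| = |B − J| = 38.037.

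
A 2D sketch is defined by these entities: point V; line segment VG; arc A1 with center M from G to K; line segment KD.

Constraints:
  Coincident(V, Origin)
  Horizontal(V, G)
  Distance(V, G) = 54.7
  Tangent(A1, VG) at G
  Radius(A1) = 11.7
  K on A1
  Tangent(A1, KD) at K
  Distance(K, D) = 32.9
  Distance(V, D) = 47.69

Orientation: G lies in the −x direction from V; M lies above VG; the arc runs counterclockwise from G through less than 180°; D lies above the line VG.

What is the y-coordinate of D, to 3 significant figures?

36.8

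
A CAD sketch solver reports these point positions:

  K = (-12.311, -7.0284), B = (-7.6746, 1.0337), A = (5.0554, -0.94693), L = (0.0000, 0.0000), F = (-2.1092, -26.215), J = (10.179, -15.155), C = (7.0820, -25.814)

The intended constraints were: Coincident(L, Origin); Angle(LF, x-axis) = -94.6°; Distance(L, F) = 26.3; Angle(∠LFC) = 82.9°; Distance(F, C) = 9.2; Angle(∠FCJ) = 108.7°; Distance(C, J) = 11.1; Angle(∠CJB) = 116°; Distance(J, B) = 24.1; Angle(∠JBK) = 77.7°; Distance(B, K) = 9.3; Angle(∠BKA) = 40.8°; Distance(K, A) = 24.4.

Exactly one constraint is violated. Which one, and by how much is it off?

Distance(K, A) = 24.4 — off by 6.00.

L = (0.00, 0.00) ✓; LF at -94.60° ✓; |LF| = 26.30 ✓; ∠LFC = 82.90° ✓; |FC| = 9.200 ✓; ∠FCJ = 108.7° ✓; |CJ| = 11.10 ✓; ∠CJB = 116.0° ✓; |JB| = 24.10 ✓; ∠JBK = 77.70° ✓; |BK| = 9.300 ✓; ∠BKA = 40.80° ✓; |KA| = 18.40 ✗.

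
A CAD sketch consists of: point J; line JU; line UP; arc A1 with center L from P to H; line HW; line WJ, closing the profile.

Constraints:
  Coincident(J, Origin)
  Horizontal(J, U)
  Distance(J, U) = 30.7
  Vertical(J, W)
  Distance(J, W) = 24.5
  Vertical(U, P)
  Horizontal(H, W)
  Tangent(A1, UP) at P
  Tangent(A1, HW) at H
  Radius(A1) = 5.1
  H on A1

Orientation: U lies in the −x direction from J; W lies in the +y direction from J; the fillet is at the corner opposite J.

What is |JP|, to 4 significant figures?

36.32

J is at the origin; JU is horizontal with |JU| = 30.7 and U on the −x side, so U = (-30.70, 0.000). JW is vertical with |JW| = 24.5 and W on the +y side, so W = (0.000, 24.50). The virtual corner opposite J is at (-30.70, 24.50). A1 meets UP tangentially, so LP is at right angles to UP and the tangent condition forces LH to be normal to HW, with radius 5.1, so the center L sits 5.1 in from both sides at L = (-25.60, 19.40). That places the tangent points at P = (-30.70, 19.40) on UP and H = (-25.60, 24.50) on HW. Then |JP| = |P − J| = 36.32.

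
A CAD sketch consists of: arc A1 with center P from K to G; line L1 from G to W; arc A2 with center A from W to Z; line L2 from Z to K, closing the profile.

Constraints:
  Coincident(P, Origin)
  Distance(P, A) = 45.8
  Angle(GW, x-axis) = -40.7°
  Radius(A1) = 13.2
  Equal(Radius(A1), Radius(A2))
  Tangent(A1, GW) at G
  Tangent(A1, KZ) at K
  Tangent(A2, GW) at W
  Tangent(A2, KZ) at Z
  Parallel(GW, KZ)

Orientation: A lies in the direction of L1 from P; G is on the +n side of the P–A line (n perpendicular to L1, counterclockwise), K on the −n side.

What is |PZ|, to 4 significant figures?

47.66

The slot axis is L1's direction at -40.7°, so u = (cos -40.7°, sin -40.7°) = (0.7581, -0.6521) and n = (−sin -40.7°, cos -40.7°) = (0.6521, 0.7581). P is at the origin and A lies 45.8 along u from P, so A = 45.8·u = (34.72, -29.87). Tangency of A1 to both parallel lines with radius 13.2 puts G and K at P ± 13.2·n: G = (8.608, 10.01), K = (-8.608, -10.01). Equal radii place W and Z the same way about A: W = A + 13.2·n = (43.33, -19.86), Z = A − 13.2·n = (26.11, -39.87). Then |PZ| = |Z − P| = 47.66.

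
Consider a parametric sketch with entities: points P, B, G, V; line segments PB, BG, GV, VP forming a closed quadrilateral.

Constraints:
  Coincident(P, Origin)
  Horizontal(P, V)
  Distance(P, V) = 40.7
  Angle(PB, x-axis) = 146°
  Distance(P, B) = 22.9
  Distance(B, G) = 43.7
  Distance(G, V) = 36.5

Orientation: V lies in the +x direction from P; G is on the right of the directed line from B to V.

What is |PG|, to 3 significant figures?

22.2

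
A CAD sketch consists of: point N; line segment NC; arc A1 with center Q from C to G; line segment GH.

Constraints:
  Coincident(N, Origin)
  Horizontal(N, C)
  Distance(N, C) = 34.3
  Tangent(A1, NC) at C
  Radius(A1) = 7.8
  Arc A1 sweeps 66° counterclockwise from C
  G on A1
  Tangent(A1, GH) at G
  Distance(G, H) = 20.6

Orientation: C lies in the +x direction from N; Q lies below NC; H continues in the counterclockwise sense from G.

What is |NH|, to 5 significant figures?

30.050

N is at the origin; N and C share the same y with |NC| = 34.3 and C on the +x side, so C = (34.300, 0.0000). A1 meets NC tangentially, so QC is at right angles to NC, so Q = C + (0, -7.8) = (34.300, -7.8000). On A1, C sits at bearing 90° from Q; a 66° counterclockwise sweep puts G at bearing 156°, so G = Q + 7.8·(cos 156°, sin 156°) = (27.174, -4.6275). A1 meets GH tangentially, so QG is at right angles to GH, so GH runs along (−sin 156°, cos 156°); with |GH| = 20.6, H = (18.796, -23.446). Then |NH| = |H − N| = 30.050.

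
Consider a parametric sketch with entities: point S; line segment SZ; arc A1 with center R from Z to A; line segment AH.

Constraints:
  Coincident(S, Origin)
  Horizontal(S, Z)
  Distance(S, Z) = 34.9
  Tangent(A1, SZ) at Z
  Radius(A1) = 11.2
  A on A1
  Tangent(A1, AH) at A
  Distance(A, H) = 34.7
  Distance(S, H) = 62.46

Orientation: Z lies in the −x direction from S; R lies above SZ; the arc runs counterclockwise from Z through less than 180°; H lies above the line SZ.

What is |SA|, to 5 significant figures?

29.847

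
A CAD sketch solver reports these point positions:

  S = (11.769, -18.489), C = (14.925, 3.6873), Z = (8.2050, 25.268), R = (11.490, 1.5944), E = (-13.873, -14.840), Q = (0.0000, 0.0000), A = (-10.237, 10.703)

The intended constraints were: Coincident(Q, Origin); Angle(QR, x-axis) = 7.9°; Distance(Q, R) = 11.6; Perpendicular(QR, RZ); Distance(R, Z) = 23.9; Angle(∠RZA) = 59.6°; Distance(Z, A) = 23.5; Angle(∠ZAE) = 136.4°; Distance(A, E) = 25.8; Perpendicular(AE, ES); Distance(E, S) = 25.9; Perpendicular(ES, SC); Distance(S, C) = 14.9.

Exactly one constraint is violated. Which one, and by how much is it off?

Distance(S, C) = 14.9 — off by 7.50.

Q = (0.00, 0.00) ✓; QR at 7.900° ✓; |QR| = 11.60 ✓; ∠(QR, RZ) = 90.00° ✓; |RZ| = 23.90 ✓; ∠RZA = 59.60° ✓; |ZA| = 23.50 ✓; ∠ZAE = 136.4° ✓; |AE| = 25.80 ✓; ∠(AE, ES) = 90.00° ✓; |ES| = 25.90 ✓; ∠(ES, SC) = 90.00° ✓; |SC| = 22.40 ✗.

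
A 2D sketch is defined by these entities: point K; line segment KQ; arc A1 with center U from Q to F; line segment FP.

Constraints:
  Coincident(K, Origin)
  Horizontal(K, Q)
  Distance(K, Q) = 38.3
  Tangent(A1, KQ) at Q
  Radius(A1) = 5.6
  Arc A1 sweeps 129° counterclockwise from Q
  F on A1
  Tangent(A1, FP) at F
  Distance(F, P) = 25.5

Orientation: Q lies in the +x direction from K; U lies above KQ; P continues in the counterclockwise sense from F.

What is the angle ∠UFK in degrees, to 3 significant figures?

26.9°

Tangency of A1 to KQ means the radius UQ is perpendicular to KQ, so U = Q + (0, 5.6) = (38.3, 5.60). On A1, Q sits at bearing -90° from U; a 129° counterclockwise sweep puts F at bearing 39°, so F = U + 5.6·(cos 39°, sin 39°) = (42.7, 9.12). Then cos ∠UFK = FU·FK / (|FU||FK|), giving 26.9°.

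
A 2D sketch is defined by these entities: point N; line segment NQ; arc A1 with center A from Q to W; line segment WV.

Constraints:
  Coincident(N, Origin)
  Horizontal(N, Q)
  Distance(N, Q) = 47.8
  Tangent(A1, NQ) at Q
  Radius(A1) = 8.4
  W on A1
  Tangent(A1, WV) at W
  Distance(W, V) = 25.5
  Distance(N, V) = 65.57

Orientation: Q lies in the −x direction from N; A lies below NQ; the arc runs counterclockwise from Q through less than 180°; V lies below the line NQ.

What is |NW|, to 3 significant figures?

56.8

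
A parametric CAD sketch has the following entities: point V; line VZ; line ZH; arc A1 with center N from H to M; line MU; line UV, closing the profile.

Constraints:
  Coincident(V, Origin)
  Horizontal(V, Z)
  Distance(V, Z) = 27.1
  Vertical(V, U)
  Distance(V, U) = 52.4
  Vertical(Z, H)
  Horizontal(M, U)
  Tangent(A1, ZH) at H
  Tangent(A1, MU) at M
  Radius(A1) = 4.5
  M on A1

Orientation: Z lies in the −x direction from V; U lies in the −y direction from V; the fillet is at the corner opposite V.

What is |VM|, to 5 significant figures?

57.066

V is at the origin; VZ is horizontal with |VZ| = 27.1 and Z on the −x side, so Z = (-27.100, 0.0000). V and U share the same x with |VU| = 52.4 and U on the −y side, so U = (0.0000, -52.400). The virtual corner opposite V is at (-27.100, -52.400). Tangency of A1 to ZH means the radius NH is perpendicular to ZH and tangency of A1 to MU means the radius NM is perpendicular to MU, with radius 4.5, so the center N sits 4.5 in from both sides at N = (-22.600, -47.900). That places the tangent points at H = (-27.100, -47.900) on ZH and M = (-22.600, -52.400) on MU. Then |VM| = |M − V| = 57.066.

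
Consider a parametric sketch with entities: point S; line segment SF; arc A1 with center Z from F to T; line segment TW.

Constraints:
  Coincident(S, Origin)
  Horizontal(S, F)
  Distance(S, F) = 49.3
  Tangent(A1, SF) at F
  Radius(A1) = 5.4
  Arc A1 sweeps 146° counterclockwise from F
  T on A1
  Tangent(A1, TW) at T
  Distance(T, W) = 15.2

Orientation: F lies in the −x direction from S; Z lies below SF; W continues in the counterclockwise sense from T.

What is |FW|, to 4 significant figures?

20.72

S is at the origin; SF is horizontal with |SF| = 49.3 and F on the −x side, so F = (-49.30, 0.000). Tangency of A1 to SF means the radius ZF is perpendicular to SF, so Z = F + (0, -5.4) = (-49.30, -5.400). On A1, F sits at bearing 90° from Z; a 146° counterclockwise sweep puts T at bearing 236°, so T = Z + 5.4·(cos 236°, sin 236°) = (-52.32, -9.877). Since A1 is tangent to TW there, ZT ⟂ TW, so TW runs along (−sin 236°, cos 236°); with |TW| = 15.2, W = (-39.72, -18.38). Then |FW| = |W − F| = 20.72.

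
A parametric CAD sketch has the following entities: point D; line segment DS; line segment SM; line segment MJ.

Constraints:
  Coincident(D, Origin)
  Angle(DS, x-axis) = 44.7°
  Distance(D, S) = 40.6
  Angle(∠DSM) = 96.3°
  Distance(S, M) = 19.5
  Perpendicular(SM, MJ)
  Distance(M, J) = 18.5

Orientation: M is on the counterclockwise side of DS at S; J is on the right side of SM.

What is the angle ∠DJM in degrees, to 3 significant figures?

22.1°

D is at the origin; DS runs at 44.7° with length 40.6, so S = 40.6·(cos 44.7°, sin 44.7°) = (28.9, 28.6). ∠DSM = 96.3°, so SM runs at 44.7° + (180° − 96.3°) = 128° from the x-axis; with |SM| = 19.5, M = S + 19.5·(cos 128°, sin 128°) = (16.7, 43.8). SM is perpendicular to MJ; with |MJ| = 18.5 on the right of SM, J = M + 18.5·(0.784, 0.621) = (31.2, 55.3). Then cos ∠DJM = JD·JM / (|JD||JM|), giving 22.1°.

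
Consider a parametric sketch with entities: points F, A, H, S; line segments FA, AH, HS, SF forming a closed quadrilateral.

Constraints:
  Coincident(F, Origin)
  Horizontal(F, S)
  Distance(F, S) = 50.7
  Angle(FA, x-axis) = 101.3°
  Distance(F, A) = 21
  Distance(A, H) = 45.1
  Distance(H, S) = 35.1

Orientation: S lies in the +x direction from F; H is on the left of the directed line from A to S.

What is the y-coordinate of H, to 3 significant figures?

33.2

F is at the origin; F and S share the same y with |FS| = 50.7 and S in +x, so S = (50.7, 0). FA runs at 101.3° with |FA| = 21.0, so A = (-4.11, 20.6). H is determined by |AH| = 45.1 and |HS| = 35.1 together: it lies at the intersection of circle(A, 45.1) and circle(S, 35.1). With |AS| = 58.6, the foot of the radical line on AS is 36.1 from A and the perpendicular offset is √(45.1² − 36.1²) = 27.0. Taking the left-of-AS solution: H = (39.2, 33.2).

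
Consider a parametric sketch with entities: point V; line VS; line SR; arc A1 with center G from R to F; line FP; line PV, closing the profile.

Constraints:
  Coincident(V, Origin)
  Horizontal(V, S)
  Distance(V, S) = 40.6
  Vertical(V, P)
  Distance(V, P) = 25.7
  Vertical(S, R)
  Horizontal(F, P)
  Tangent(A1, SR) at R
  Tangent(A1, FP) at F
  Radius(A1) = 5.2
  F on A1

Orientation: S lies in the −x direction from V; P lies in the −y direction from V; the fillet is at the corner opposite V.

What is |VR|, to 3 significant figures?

45.5

The virtual corner opposite V is at (-40.6, -25.7). A1 meets SR tangentially, so GR is at right angles to SR and since A1 is tangent to FP there, GF ⟂ FP, with radius 5.2, so the center G sits 5.2 in from both sides at G = (-35.4, -20.5). That places the tangent points at R = (-40.6, -20.5) on SR and F = (-35.4, -25.7) on FP. Then |VR| = |R − V| = 45.5.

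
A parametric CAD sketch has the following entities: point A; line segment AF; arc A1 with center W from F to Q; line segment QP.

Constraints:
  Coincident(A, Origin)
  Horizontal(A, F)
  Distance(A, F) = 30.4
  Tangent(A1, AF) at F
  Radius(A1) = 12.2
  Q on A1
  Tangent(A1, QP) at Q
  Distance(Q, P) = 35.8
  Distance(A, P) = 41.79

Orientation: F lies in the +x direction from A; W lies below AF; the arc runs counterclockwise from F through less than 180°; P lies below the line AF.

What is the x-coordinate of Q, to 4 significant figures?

19.00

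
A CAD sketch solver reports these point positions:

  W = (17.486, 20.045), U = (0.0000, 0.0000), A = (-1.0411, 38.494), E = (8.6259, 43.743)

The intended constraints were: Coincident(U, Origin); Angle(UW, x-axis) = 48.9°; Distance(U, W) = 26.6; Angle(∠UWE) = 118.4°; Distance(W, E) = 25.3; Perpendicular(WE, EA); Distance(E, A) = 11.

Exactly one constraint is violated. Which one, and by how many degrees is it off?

Perpendicular(WE, EA) — off by 8.00°.

U = (0.00, 0.00) ✓; UW at 48.90° ✓; |UW| = 26.60 ✓; ∠UWE = 118.4° ✓; |WE| = 25.30 ✓; ∠(WE, EA) = 98.00° ✗; |EA| = 11.00 ✓.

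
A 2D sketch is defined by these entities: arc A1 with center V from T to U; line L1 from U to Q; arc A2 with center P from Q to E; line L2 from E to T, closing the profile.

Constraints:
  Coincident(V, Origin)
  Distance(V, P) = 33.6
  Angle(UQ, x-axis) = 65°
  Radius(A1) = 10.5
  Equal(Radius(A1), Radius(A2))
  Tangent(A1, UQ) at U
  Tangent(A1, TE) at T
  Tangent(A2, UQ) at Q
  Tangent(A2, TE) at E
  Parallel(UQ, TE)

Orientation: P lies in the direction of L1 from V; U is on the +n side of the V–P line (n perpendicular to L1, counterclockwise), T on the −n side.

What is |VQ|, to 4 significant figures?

35.20

The slot axis is L1's direction at 65.0°, so u = (cos 65.0°, sin 65.0°) = (0.4226, 0.9063) and n = (−sin 65.0°, cos 65.0°) = (-0.9063, 0.4226). V is at the origin and P lies 33.6 along u from V, so P = 33.6·u = (14.20, 30.45). Tangency of A1 to both parallel lines with radius 10.5 puts U and T at V ± 10.5·n: U = (-9.516, 4.437), T = (9.516, -4.437). Equal radii place Q and E the same way about P: Q = P + 10.5·n = (4.684, 34.89), E = P − 10.5·n = (23.72, 26.01). Then |VQ| = |Q − V| = 35.20.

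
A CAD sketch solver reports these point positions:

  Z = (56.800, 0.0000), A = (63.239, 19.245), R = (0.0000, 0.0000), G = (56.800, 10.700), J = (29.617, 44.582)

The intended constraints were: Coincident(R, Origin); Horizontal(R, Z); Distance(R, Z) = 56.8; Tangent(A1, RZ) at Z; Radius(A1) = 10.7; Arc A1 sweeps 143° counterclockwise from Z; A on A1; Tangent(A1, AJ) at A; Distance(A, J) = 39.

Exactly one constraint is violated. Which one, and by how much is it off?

Distance(A, J) = 39 — off by 3.10.

R = (0.00, 0.00) ✓; R.y = 0.00, Z.y = 0.00 ✓; |RZ| = 56.80 ✓; ∠(GZ, ZR) = 90.00° ✓; |GZ| = 10.70 ✓; bearing(G→A) − bearing(G→Z) = 143.0° ✓; |GA| = 10.70 ✓; ∠(GA, AJ) = 90.00° ✓; |AJ| = 42.10 ✗.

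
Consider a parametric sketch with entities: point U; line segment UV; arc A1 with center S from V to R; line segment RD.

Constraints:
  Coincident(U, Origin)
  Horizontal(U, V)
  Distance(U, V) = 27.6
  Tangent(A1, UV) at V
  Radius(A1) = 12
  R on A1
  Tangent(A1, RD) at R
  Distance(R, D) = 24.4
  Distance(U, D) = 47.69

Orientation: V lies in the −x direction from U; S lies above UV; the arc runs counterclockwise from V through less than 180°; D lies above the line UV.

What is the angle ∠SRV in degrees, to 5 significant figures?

32.351°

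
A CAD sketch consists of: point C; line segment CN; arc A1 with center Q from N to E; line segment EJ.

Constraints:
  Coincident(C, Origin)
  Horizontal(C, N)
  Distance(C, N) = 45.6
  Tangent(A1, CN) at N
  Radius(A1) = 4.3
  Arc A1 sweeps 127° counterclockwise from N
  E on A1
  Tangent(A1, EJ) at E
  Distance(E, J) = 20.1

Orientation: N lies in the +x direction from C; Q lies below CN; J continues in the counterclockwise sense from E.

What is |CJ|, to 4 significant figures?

58.91

On A1, N sits at bearing 90° from Q; a 127° counterclockwise sweep puts E at bearing 217°, so E = Q + 4.3·(cos 217°, sin 217°) = (42.17, -6.888). The tangent condition forces QE to be normal to EJ, so EJ runs along (−sin 217°, cos 217°); with |EJ| = 20.1, J = (54.26, -22.94). Then |CJ| = |J − C| = 58.91.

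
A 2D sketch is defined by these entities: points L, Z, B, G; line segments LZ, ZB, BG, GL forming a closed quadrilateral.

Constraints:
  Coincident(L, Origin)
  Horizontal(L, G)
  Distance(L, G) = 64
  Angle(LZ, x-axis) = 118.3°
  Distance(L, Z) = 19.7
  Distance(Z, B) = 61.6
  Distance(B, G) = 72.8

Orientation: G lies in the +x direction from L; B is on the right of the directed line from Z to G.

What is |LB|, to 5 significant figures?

42.861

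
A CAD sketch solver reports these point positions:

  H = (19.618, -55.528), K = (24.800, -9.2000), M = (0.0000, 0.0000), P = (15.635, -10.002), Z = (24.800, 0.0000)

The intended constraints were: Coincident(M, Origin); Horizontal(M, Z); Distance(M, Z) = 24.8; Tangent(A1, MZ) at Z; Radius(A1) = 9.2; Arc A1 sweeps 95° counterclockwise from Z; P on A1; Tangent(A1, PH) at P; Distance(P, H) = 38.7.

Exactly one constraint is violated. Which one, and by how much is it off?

Distance(P, H) = 38.7 — off by 7.00.

M = (0.00, 0.00) ✓; M.y = 0.00, Z.y = 0.00 ✓; |MZ| = 24.80 ✓; ∠(KZ, ZM) = 90.00° ✓; |KZ| = 9.200 ✓; bearing(K→P) − bearing(K→Z) = 95.00° ✓; |KP| = 9.200 ✓; ∠(KP, PH) = 90.00° ✓; |PH| = 45.70 ✗.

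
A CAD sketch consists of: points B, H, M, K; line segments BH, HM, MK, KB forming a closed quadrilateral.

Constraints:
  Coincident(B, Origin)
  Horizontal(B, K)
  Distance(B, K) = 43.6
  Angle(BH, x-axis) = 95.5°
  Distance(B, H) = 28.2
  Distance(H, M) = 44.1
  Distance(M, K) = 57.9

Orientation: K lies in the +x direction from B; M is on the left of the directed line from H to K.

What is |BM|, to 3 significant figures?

64.5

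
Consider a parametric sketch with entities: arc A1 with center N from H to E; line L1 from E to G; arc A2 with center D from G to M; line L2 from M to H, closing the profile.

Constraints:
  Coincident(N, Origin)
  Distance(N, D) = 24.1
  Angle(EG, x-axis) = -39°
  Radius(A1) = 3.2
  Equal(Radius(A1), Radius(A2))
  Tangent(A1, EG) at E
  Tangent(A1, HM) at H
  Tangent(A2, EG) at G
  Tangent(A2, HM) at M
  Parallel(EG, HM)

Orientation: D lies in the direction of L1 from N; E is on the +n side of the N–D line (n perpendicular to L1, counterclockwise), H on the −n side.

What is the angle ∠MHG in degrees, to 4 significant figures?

14.87°

The slot axis is L1's direction at -39.0°, so u = (cos -39.0°, sin -39.0°) = (0.7771, -0.6293) and n = (−sin -39.0°, cos -39.0°) = (0.6293, 0.7771). N is at the origin and D lies 24.1 along u from N, so D = 24.1·u = (18.73, -15.17). Tangency of A1 to both parallel lines with radius 3.2 puts E and H at N ± 3.2·n: E = (2.014, 2.487), H = (-2.014, -2.487). Equal radii place G and M the same way about D: G = D + 3.2·n = (20.74, -12.68), M = D − 3.2·n = (16.72, -17.65). Then cos ∠MHG = HM·HG / (|HM||HG|), giving 14.87°.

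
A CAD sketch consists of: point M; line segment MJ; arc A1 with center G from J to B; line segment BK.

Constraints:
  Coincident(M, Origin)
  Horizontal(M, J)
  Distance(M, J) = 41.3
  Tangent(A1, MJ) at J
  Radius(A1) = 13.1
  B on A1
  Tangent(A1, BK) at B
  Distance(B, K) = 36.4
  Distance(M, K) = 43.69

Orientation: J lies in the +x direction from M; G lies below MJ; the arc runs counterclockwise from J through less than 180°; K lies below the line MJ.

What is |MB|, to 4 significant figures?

30.33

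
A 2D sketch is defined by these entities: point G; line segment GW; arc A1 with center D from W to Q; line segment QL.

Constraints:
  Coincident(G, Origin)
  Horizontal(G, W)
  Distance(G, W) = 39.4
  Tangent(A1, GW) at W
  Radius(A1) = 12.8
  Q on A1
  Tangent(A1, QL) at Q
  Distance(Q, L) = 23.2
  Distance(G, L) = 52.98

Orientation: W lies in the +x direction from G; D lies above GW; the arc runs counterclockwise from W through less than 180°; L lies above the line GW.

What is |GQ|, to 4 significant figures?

53.71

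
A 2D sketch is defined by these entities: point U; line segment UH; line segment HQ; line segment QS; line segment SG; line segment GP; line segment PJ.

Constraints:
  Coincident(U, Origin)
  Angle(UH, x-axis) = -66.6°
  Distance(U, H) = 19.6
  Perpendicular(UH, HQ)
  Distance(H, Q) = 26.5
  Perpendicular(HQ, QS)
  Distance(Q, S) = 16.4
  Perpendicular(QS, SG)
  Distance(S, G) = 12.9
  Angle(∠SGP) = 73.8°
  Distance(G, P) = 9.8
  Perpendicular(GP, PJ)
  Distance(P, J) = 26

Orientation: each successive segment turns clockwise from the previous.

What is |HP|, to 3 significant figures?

17.8

U is at the origin; UH runs at -66.6° with length 19.6, so H = (7.78, -18.0). The perpendicularity gives HQ at right angles to UH, so HQ runs at -157°; with |HQ| = 26.5, Q = (-16.5, -28.5). HQ is perpendicular to QS, so QS runs at 113°; with |QS| = 16.4, S = (-23.0, -13.5). QS is perpendicular to SG, so SG runs at 23.4°; with |SG| = 12.9, G = (-11.2, -8.34). ∠SGP = 73.8° gives GP at -82.8° from the x-axis; with |GP| = 9.8, P = (-9.98, -18.1). Then |HP| = |P − H| = 17.8.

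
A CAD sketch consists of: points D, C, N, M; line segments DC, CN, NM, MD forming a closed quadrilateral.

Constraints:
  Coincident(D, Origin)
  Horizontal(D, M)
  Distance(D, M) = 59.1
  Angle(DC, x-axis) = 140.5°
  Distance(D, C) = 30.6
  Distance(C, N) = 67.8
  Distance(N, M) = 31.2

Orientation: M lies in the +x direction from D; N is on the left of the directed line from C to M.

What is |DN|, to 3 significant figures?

51.5

Checks: |CN| = 67.80 ✓; |NM| = 31.20 ✓.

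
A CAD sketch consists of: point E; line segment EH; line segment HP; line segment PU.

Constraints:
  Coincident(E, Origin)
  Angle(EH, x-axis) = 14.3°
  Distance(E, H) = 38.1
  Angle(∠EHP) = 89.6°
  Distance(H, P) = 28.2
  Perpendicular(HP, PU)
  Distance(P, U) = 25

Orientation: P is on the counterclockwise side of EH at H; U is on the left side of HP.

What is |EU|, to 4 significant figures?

30.85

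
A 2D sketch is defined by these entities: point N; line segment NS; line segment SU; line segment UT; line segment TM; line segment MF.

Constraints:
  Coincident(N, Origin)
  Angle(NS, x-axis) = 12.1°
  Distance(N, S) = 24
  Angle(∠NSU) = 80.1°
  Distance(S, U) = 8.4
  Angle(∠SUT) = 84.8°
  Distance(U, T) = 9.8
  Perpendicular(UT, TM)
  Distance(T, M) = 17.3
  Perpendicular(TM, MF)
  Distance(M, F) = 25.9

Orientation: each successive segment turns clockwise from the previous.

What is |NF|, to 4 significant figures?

42.82

N is at the origin; NS runs at 12.1° with length 24.0, so S = (23.47, 5.031). ∠NSU = 80.1° gives SU at -87.80° from the x-axis; with |SU| = 8.4, U = (23.79, -3.363). ∠SUT = 84.8° gives UT at 177.0° from the x-axis; with |UT| = 9.8, T = (14.00, -2.850). UT is perpendicular to TM, so TM runs at 87.00°; with |TM| = 17.3, M = (14.91, 14.43). TM is perpendicular to MF, so MF runs at -3.000°; with |MF| = 25.9, F = (40.77, 13.07). Then |NF| = |F − N| = 42.82.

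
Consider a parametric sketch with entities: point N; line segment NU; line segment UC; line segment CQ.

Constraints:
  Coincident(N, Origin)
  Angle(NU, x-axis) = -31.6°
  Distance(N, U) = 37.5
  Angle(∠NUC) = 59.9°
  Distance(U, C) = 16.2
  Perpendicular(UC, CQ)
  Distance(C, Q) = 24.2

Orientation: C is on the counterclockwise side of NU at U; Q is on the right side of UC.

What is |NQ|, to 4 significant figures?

56.70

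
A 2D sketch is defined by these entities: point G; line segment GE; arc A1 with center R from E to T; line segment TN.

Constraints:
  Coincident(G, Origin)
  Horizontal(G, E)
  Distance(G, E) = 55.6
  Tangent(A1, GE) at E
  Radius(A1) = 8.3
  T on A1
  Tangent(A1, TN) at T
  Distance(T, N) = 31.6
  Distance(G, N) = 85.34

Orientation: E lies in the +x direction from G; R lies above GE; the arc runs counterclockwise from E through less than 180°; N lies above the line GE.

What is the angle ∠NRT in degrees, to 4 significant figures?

75.28°

Checks: ∠(RE, EG) = 90.00° ✓; |RT| = 8.300 ✓; ∠(RT, TN) = 90.00° ✓; |TN| = 31.60 ✓; |GN| = 85.34 ✓.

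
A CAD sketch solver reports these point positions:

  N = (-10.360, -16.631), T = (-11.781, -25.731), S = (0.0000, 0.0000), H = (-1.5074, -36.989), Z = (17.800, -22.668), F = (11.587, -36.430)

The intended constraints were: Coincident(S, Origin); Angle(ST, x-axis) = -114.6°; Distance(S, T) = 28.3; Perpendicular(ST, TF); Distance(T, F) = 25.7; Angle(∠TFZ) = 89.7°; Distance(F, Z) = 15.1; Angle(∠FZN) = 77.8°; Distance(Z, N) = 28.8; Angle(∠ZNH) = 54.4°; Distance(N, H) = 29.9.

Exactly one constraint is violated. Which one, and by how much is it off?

Distance(N, H) = 29.9 — off by 7.70.

S = (0.00, 0.00) ✓; ST at -114.6° ✓; |ST| = 28.30 ✓; ∠(ST, TF) = 90.00° ✓; |TF| = 25.70 ✓; ∠TFZ = 89.70° ✓; |FZ| = 15.10 ✓; ∠FZN = 77.80° ✓; |ZN| = 28.80 ✓; ∠ZNH = 54.40° ✓; |NH| = 22.20 ✗.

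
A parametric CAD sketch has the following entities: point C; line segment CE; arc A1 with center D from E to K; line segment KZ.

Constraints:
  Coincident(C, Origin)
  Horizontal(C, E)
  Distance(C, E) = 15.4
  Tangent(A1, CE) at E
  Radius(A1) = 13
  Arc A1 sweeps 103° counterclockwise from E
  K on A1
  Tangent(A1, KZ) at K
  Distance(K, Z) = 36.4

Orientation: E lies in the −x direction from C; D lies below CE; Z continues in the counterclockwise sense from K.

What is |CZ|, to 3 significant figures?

55.1

C is at the origin; C and E share the same y with |CE| = 15.4 and E on the −x side, so E = (-15.4, 0.00). The tangent condition forces DE to be normal to CE, so D = E + (0, -13) = (-15.4, -13.0). On A1, E sits at bearing 90° from D; a 103° counterclockwise sweep puts K at bearing 193°, so K = D + 13.0·(cos 193°, sin 193°) = (-28.1, -15.9). Tangency of A1 to KZ means the radius DK is perpendicular to KZ, so KZ runs along (−sin 193°, cos 193°); with |KZ| = 36.4, Z = (-19.9, -51.4). Then |CZ| = |Z − C| = 55.1.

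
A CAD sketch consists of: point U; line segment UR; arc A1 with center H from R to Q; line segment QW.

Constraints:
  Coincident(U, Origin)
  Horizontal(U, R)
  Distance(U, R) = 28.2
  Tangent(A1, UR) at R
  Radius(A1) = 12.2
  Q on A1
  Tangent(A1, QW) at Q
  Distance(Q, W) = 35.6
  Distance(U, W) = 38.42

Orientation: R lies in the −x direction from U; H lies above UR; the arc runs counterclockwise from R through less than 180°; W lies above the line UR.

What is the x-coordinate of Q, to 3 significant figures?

-17.3

Checks: |HQ| = 12.20 ✓; ∠(HQ, QW) = 90.00° ✓; |QW| = 35.60 ✓; |UW| = 38.42 ✓.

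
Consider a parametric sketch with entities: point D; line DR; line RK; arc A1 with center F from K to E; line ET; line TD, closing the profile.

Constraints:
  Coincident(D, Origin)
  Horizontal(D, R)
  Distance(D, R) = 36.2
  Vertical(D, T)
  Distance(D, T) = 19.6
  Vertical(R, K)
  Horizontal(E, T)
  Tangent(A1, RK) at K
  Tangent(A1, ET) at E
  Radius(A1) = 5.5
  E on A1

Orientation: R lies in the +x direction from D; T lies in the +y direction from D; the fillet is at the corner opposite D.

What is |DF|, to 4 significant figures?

33.78

D is at the origin; D and R share the same y with |DR| = 36.2 and R on the +x side, so R = (36.20, 0.000). DT is vertical with |DT| = 19.6 and T on the +y side, so T = (0.000, 19.60). The virtual corner opposite D is at (36.20, 19.60). A1 meets RK tangentially, so FK is at right angles to RK and tangency of A1 to ET means the radius FE is perpendicular to ET, with radius 5.5, so the center F sits 5.5 in from both sides at F = (30.70, 14.10). Then |DF| = |F − D| = 33.78.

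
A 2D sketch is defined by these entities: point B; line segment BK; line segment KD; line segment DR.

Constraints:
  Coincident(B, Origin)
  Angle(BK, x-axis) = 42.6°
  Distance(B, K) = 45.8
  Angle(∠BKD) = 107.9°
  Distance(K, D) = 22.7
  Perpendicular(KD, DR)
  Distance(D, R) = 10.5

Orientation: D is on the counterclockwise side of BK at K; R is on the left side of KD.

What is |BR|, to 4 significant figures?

49.47

∠BKD = 107.9°, so KD runs at 42.6° + (180° − 107.9°) = 114.7° from the x-axis; with |KD| = 22.7, D = K + 22.7·(cos 114.7°, sin 114.7°) = (24.23, 51.62). The perpendicularity gives DR at right angles to KD; with |DR| = 10.5 on the left of KD, R = D + 10.5·(-0.9085, -0.4179) = (14.69, 47.24). Then |BR| = |R − B| = 49.47.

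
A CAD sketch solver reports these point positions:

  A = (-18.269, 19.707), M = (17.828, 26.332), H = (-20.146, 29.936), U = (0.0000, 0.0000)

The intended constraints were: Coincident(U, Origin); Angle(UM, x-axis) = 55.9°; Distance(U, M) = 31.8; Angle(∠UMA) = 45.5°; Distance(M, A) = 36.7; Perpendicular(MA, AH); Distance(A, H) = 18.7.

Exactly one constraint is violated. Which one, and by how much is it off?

Distance(A, H) = 18.7 — off by 8.30.

U = (0.00, 0.00) ✓; UM at 55.90° ✓; |UM| = 31.80 ✓; ∠UMA = 45.50° ✓; |MA| = 36.70 ✓; ∠(MA, AH) = 90.00° ✓; |AH| = 10.40 ✗.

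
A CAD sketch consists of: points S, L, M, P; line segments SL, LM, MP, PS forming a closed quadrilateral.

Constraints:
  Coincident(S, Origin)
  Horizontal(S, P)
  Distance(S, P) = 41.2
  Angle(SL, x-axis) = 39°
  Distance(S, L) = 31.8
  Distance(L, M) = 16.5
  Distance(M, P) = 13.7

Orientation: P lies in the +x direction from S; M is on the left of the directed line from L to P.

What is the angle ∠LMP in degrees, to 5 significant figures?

118.02°

Checks: |LM| = 16.50 ✓; |MP| = 13.70 ✓.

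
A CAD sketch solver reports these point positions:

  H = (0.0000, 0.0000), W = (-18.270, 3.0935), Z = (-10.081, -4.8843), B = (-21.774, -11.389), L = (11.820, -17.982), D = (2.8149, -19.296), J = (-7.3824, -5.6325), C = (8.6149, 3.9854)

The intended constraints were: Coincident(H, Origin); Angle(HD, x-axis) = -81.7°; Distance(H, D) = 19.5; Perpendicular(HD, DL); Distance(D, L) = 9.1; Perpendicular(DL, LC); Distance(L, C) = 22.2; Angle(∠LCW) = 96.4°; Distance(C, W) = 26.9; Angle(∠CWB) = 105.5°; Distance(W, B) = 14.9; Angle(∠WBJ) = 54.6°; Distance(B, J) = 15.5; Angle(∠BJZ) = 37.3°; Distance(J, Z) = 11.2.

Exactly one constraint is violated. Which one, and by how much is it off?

Distance(J, Z) = 11.2 — off by 8.40.

H = (0.00, 0.00) ✓; HD at -81.70° ✓; |HD| = 19.50 ✓; ∠(HD, DL) = 90.00° ✓; |DL| = 9.100 ✓; ∠(DL, LC) = 90.00° ✓; |LC| = 22.20 ✓; ∠LCW = 96.40° ✓; |CW| = 26.90 ✓; ∠CWB = 105.5° ✓; |WB| = 14.90 ✓; ∠WBJ = 54.60° ✓; |BJ| = 15.50 ✓; ∠BJZ = 37.30° ✓; |JZ| = 2.800 ✗.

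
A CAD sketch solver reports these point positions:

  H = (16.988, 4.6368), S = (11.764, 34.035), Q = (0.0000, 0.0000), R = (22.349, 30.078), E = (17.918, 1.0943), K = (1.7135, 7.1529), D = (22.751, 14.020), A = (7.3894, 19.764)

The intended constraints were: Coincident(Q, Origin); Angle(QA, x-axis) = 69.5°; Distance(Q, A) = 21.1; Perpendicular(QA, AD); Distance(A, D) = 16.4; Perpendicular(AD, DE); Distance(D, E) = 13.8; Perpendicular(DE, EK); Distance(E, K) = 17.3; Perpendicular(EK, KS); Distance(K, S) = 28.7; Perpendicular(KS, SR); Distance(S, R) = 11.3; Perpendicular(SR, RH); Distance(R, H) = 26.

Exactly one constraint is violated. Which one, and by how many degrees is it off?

Perpendicular(SR, RH) — off by 8.60°.

Q = (0.00, 0.00) ✓; QA at 69.50° ✓; |QA| = 21.10 ✓; ∠(QA, AD) = 90.00° ✓; |AD| = 16.40 ✓; ∠(AD, DE) = 90.00° ✓; |DE| = 13.80 ✓; ∠(DE, EK) = 90.00° ✓; |EK| = 17.30 ✓; ∠(EK, KS) = 90.00° ✓; |KS| = 28.70 ✓; ∠(KS, SR) = 90.00° ✓; |SR| = 11.30 ✓; ∠(SR, RH) = 81.40° ✗; |RH| = 26.00 ✓.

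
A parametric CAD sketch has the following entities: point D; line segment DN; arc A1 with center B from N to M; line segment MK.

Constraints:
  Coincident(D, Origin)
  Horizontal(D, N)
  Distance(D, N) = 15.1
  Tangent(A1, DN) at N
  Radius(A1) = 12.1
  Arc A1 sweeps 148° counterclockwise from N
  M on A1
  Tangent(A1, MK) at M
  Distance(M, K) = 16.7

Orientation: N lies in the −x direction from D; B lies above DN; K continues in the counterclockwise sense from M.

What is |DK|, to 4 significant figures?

38.68

D is at the origin; DN is horizontal with |DN| = 15.1 and N on the −x side, so N = (-15.10, 0.000). Since A1 is tangent to DN there, BN ⟂ DN, so B = N + (0, 12.1) = (-15.10, 12.10). On A1, N sits at bearing -90° from B; a 148° counterclockwise sweep puts M at bearing 58°, so M = B + 12.1·(cos 58°, sin 58°) = (-8.688, 22.36). Since A1 is tangent to MK there, BM ⟂ MK, so MK runs along (−sin 58°, cos 58°); with |MK| = 16.7, K = (-22.85, 31.21). Then |DK| = |K − D| = 38.68.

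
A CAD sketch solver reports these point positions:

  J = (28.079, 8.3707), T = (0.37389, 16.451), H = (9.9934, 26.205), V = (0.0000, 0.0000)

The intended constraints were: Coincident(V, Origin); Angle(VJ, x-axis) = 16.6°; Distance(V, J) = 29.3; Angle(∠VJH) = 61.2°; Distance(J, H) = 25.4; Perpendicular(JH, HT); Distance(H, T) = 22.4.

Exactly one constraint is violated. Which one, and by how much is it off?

Distance(H, T) = 22.4 — off by 8.70.

V = (0.00, 0.00) ✓; VJ at 16.60° ✓; |VJ| = 29.30 ✓; ∠VJH = 61.20° ✓; |JH| = 25.40 ✓; ∠(JH, HT) = 90.00° ✓; |HT| = 13.70 ✗.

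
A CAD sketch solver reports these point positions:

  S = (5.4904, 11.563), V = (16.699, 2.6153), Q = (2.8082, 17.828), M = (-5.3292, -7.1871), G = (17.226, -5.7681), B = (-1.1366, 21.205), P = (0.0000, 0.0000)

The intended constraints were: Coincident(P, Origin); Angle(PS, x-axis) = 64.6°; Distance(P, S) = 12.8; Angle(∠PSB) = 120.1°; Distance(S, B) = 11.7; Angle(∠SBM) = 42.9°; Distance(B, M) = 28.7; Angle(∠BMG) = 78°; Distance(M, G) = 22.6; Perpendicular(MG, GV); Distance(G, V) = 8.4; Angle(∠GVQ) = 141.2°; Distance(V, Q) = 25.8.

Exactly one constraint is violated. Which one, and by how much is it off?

Distance(V, Q) = 25.8 — off by 5.20.

P = (0.00, 0.00) ✓; PS at 64.60° ✓; |PS| = 12.80 ✓; ∠PSB = 120.1° ✓; |SB| = 11.70 ✓; ∠SBM = 42.90° ✓; |BM| = 28.70 ✓; ∠BMG = 78.00° ✓; |MG| = 22.60 ✓; ∠(MG, GV) = 90.00° ✓; |GV| = 8.400 ✓; ∠GVQ = 141.2° ✓; |VQ| = 20.60 ✗.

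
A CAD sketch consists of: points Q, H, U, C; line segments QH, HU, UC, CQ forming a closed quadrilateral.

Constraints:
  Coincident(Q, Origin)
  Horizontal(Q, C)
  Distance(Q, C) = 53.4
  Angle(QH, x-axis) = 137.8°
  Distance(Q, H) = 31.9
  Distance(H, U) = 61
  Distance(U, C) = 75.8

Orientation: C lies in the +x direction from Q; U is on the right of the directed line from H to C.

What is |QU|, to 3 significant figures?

40.2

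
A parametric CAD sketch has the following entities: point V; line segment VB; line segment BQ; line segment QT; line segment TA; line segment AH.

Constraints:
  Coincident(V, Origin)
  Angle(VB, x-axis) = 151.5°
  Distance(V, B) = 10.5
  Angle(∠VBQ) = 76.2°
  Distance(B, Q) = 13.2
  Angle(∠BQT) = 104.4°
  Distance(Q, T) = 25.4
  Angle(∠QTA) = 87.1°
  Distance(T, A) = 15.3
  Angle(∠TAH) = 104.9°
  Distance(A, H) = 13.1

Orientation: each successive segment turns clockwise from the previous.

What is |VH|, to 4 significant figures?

6.872

∠QTA = 87.1° gives TA at -120.8° from the x-axis; with |TA| = 15.3, A = (14.27, -10.25). ∠TAH = 104.9° gives AH at 164.1° from the x-axis; with |AH| = 13.1, H = (1.671, -6.665). Then |VH| = |H − V| = 6.872.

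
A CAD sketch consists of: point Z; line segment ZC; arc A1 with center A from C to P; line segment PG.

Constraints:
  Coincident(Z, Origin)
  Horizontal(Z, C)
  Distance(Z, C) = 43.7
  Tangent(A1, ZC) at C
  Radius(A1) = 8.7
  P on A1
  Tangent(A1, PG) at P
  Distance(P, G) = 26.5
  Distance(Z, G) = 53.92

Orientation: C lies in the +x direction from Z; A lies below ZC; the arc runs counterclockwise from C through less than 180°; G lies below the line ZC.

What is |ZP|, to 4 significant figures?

36.60

Z is at the origin; ZC is horizontal with |ZC| = 43.7 and C on the +x side, so C = (43.70, 0.000). Tangency of A1 to ZC means the radius AC is perpendicular to ZC, so A = C + (0, -8.7) = (43.70, -8.700). Since AP ⟂ PG (tangency), |AG| = √(8.7² + 26.5²) = 27.89 regardless of where P sits on A1. So G lies on both circle(Z, 53.92) and circle(A, 27.89); the below-ZC intersection is G = (39.85, -36.32). P is the foot of the tangent from G: P = (35.14, -10.25).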